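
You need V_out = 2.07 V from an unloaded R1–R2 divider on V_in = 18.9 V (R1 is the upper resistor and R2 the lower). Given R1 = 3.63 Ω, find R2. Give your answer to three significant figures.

R2 ≈ 0.446 Ω

Required fraction k = V_out/V_in = 0.1095.
R2 = R1 · 0.1095/(1 − 0.1095) = 0.4465 Ω.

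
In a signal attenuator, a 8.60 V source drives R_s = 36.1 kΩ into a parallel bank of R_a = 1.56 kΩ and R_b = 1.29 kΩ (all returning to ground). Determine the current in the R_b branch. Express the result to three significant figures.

I ≈ 0.128 mA

Combine the parallel branches: R_p = (1/1.56 + 1/1.29)⁻¹ = 0.7061 kΩ.
V_A = 8.60 × 0.7061/36.81 = 0.1650 V.
Branch current I = V_A/R_b = 0.1650/1.29 = 0.1279 mA.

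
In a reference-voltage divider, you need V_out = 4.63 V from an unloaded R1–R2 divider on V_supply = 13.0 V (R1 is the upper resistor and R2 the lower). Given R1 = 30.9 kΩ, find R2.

The divider ratio is R2/(R1+R2) = 4.63/13.0 = 0.3562.
R2 = R1 · 0.3562/(1 − 0.3562) = 17.09 kΩ.

R2 ≈ 17.1 kΩ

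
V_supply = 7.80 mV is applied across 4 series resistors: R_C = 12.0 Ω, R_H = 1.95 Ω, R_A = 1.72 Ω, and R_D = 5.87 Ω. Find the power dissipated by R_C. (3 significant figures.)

The common current is I = 7.80/21.54 = 0.3621 mA.
P(R_C) = I²·R_C = (0.3621)² × 12.0 = 1.574 µW.

P ≈ 1.57 µW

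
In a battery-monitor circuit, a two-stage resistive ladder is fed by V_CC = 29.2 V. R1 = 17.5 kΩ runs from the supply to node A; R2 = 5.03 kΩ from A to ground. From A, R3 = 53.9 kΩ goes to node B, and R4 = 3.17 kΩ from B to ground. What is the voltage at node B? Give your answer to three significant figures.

The second stage (R3 + R4 = 57.07 kΩ) loads node A in parallel with R2.
Effective lower resistance at A: R2 ‖ 57.07 = 4.623 kΩ.
So V_A = 29.2 × 0.2090 = 6.101 V.
Stage 2 is unloaded, so V_B = V_A · R4/(R3+R4) = 6.101 × 3.17/57.07 = 0.3389 V.

V_B ≈ 0.339 V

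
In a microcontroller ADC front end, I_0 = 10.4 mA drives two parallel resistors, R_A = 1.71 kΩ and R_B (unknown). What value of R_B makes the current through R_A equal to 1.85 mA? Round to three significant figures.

R_B ≈ 0.370 kΩ

In a two-way split, I_A/I_0 = R_B/(R_A + R_B).
1.85/10.4 = R_B/(R_A + R_B) → R_B = R_A · (0.1779)/(1 − 0.1779) = 1.71 × 0.2164 = 0.3700 kΩ.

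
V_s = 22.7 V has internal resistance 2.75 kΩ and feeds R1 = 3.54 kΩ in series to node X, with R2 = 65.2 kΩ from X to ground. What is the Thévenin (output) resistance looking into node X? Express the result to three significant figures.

R_th ≈ 5.74 kΩ

R1' = 2.75 + 3.54 = 6.290 kΩ (source resistance + R1).
With V_s suppressed (replaced by a short), R_th = R1' ‖ R2 = (6.290 × 65.2)/(6.290 + 65.2) = 5.737 kΩ.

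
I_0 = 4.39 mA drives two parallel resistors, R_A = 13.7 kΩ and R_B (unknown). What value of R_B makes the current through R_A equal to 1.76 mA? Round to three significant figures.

R_B ≈ 9.17 kΩ

The fraction through R_A equals R_B/(R_A+R_B).
1.76/4.39 = R_B/(R_A + R_B) → R_B = R_A · (0.4009)/(1 − 0.4009) = 13.7 × 0.6692 = 9.168 kΩ.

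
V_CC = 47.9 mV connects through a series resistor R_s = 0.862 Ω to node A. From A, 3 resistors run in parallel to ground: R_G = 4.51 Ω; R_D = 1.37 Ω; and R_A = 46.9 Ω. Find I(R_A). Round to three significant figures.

Parallel bank: R_p = 1/(1/4.51 + 1/1.37 + 1/46.9) = 1.028 Ω.
Node voltage V_A = V_CC · R_p/(R_s + R_p) = 47.9 × 0.5439 = 26.05 mV.
Branch current I = V_A/R_A = 26.05/46.9 = 0.5555 mA.

I ≈ 0.555 mA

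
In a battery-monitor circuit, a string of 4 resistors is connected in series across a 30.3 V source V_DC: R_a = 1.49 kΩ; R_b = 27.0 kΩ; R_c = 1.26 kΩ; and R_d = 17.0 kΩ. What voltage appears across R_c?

V ≈ 0.817 V

Total series resistance ΣR = 1.49 + 27.0 + 1.26 + 17.0 = 46.75 kΩ.
V = V_DC · R/ΣR = 30.3 × 0.02695 = 0.8166 V.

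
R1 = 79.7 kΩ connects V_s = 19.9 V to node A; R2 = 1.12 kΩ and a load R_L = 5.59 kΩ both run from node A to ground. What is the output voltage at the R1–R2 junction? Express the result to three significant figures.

V_out ≈ 0.230 V

The load sits in parallel with R2, giving an effective lower resistance R2' = R2·R_L/(R2+R_L) = 0.9331 kΩ.
Voltage divider with the loaded lower leg: V_out = 19.9 × 0.9331/(79.7 + 0.9331) = 19.9 × 0.01157 = 0.2303 V.
(Unloaded it would be 0.276 V; the load pulls it down.)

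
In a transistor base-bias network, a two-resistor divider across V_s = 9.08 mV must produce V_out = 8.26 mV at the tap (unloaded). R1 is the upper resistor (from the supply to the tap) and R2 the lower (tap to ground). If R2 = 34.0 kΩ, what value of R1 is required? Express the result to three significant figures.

R1 ≈ 3.38 kΩ

Required fraction k = V_out/V_s = 0.9097.
Rearranging, R1 = R2·(1−k)/k = 34.0 × 0.09927 = 3.375 kΩ.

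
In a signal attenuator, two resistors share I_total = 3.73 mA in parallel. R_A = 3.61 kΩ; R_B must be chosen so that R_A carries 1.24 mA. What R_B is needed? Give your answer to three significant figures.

R_B ≈ 1.80 kΩ

In a two-way split, I_A/I_total = R_B/(R_A + R_B).
With f = 0.3324, R_B = R_A · f/(1−f) = 3.61 × 0.4980 = 1.798 kΩ.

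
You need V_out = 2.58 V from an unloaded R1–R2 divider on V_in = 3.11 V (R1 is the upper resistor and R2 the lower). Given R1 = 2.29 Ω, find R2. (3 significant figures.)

V_out/V_in = R2/(R1+R2) = 0.8296.
R2 = R1 · 0.8296/(1 − 0.8296) = 11.15 Ω.

R2 ≈ 11.1 Ω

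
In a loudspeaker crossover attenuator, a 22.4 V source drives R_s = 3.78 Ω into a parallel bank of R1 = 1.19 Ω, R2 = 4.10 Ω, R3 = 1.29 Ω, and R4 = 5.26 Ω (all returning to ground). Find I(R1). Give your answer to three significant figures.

I ≈ 2.15 A

Equivalent of the parallel group: R_p = 0.4879 Ω.
V_A = 22.4 × 0.4879/4.268 = 2.561 V.
I(R1) = V_A / R1 = 2.561/1.19 = 2.152 A.
(Check via current divider: I_total = 5.248 A; share G_k/ΣG = 0.4100 → same result.)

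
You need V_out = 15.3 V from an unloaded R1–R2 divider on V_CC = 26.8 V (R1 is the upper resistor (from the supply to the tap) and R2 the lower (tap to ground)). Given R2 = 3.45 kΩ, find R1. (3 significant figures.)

V_out/V_CC = R2/(R1+R2) = 0.5709.
R1 = R2·(1/k − 1) = 3.45 × 0.7516 = 2.593 kΩ.

R1 ≈ 2.59 kΩ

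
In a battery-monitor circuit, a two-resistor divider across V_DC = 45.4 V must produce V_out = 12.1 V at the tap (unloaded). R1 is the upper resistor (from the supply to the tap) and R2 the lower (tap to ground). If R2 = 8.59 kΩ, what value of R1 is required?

R1 ≈ 23.6 kΩ

V_out/V_DC = R2/(R1+R2) = 0.2665.
Rearranging, R1 = R2·(1−k)/k = 8.59 × 2.752 = 23.64 kΩ.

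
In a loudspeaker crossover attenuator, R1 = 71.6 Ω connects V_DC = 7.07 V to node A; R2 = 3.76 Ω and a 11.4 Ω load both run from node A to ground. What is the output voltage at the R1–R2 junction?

V_out ≈ 0.269 V

R2 ‖ R_L = (3.76 × 11.4)/(3.76 + 11.4) = 2.827 Ω.
Now apply the divider: V_out = 7.07 × 0.03799 = 0.2686 V.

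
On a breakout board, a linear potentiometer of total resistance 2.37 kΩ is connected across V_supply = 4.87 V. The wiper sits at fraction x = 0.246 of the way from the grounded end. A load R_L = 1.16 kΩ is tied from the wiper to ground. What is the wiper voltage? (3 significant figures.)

The pot divides into 1.787 kΩ above the wiper and 0.5830 kΩ below.
(x·R_p) ‖ R_L = 0.3880 kΩ.
V_out = 4.87 × 0.3880/(1.787 + 0.3880) = 0.8688 V.

V_out ≈ 0.869 V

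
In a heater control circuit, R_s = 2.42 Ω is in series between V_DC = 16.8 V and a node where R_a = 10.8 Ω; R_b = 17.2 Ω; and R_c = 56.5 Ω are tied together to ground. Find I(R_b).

I ≈ 0.694 A

Combine the parallel branches: R_p = (1/10.8 + 1/17.2 + 1/56.5)⁻¹ = 5.937 Ω.
V_A by voltage divider: V_A = 16.8 × 5.937/(2.42 + 5.937) = 11.94 V.
I(R_b) = V_A / R_b = 11.94/17.2 = 0.6939 A.
(Equivalently: I_total = 2.010 A, then current-divider fraction G_k/ΣG = 0.3452.)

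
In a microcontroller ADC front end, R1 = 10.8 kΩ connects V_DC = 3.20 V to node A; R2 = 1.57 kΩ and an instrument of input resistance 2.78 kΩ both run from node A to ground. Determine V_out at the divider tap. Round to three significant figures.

V_out ≈ 0.272 V

R2 ‖ R_L = (1.57 × 2.78)/(1.57 + 2.78) = 1.003 kΩ.
Voltage divider with the loaded lower leg: V_out = 3.20 × 1.003/(10.8 + 1.003) = 3.20 × 0.08501 = 0.2720 V.
(Unloaded it would be 0.406 V; the load pulls it down.)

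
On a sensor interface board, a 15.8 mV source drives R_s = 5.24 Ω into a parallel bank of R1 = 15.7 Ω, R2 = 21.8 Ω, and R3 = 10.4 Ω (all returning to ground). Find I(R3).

I ≈ 0.731 mA

Equivalent of the parallel group: R_p = 4.861 Ω.
V_A = 15.8 × 4.861/10.10 = 7.604 mV.
Branch current I = V_A/R3 = 7.604/10.4 = 0.7311 mA.
(Check via current divider: I_total = 1.564 mA; share G_k/ΣG = 0.4674 → same result.)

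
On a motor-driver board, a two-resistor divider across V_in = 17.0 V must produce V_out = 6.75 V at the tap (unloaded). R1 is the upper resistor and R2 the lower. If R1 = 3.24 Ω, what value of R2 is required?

R2 ≈ 2.13 Ω

The divider ratio is R2/(R1+R2) = 6.75/17.0 = 0.3971.
So R2 = R1 · V_out/(V_in − V_out) = 3.24 × 6.75/(17.0 − 6.75) = 3.24 × 0.6585 = 2.134 Ω.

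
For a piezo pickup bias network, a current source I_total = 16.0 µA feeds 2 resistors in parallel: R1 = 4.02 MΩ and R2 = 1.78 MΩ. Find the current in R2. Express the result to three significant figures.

For two parallel branches, I_k = I_total · (other R)/(sum of R).
So I = 16.0 × 4.02/5.800 = 11.09 µA.

I ≈ 11.1 µA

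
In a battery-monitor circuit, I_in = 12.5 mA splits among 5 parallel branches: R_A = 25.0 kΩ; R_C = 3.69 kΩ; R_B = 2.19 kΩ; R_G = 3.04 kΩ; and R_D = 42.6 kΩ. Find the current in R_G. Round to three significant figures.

Conductances: ΣG = 1/25.0 + 1/3.69 + 1/2.19 + 1/3.04 + 1/42.6 = 1.120 (1/kΩ).
R_G takes the fraction G_k/ΣG = 0.3289/1.120 = 0.2937, so I = 12.5 × 0.2937 = 3.671 mA.

I ≈ 3.67 mA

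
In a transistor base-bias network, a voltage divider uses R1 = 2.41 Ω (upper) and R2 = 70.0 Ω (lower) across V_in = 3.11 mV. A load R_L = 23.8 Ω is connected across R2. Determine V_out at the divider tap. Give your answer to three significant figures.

V_out ≈ 2.74 mV

First combine the lower leg with the load: R2 ‖ R_L = 17.76 Ω.
Then V_out = V_in · R2'/(R1 + R2') = 3.11 × 17.76/20.17 = 2.738 mV.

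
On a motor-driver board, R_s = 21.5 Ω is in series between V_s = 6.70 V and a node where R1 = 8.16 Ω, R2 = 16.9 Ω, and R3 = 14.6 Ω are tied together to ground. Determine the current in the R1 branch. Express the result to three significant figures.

Combine the parallel branches: R_p = (1/8.16 + 1/16.9 + 1/14.6)⁻¹ = 3.997 Ω.
V_A by voltage divider: V_A = 6.70 × 3.997/(21.5 + 3.997) = 1.050 V.
Branch current I = V_A/R1 = 1.050/8.16 = 0.1287 A.
(Check via current divider: I_total = 0.2628 A; share G_k/ΣG = 0.4898 → same result.)

I ≈ 0.129 A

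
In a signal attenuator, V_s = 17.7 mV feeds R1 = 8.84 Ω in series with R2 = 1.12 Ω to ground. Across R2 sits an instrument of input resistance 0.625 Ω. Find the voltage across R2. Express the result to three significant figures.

R2 ‖ R_L = (1.12 × 0.625)/(1.12 + 0.625) = 0.4011 Ω.
Now apply the divider: V_out = 17.7 × 0.04341 = 0.7683 mV.

V_out ≈ 0.768 mV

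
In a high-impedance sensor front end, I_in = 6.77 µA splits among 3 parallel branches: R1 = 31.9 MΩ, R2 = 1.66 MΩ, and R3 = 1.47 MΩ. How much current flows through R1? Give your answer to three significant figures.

Total conductance ΣG = 1/31.9 + 1/1.66 + 1/1.47 = 1.314 (units of 1/MΩ).
By the current-divider rule, I = I_in · G_k/ΣG = 6.77 × 0.02386 = 0.1615 µA.

I ≈ 0.162 µA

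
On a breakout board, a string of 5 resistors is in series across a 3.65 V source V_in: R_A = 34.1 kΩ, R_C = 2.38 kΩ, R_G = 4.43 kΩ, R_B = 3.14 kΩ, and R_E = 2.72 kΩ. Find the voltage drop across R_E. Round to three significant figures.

Series total: ΣR = 34.1 + 2.38 + 4.43 + 3.14 + 2.72 = 46.77 kΩ.
Voltage divider: V = V_in · (2.720 / 46.77) = 3.65 × 0.05816 = 0.2123 V.

V ≈ 0.212 V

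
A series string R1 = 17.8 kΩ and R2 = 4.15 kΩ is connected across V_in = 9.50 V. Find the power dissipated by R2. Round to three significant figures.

P ≈ 0.777 mW

The common current is I = 9.50/21.95 = 0.4328 mA.
P(R2) = I²·R2 = (0.4328)² × 4.15 = 0.7774 mW.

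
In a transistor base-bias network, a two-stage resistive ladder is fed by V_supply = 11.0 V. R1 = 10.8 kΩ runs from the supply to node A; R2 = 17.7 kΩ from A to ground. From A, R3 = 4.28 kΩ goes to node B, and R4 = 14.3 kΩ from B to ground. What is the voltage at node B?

V_B ≈ 3.86 V

Node A sees R2 in parallel with the series input of stage 2, R3 + R4 = 18.58 kΩ.
R2 ‖ (R3+R4) = 9.065 kΩ.
First divider: V_A = V_supply · 9.065/(10.8 + 9.065) = 5.020 V.
Then the unloaded second divider: V_B = V_A × R4/(R3+R4) = 5.020 × 0.7696 = 3.863 V.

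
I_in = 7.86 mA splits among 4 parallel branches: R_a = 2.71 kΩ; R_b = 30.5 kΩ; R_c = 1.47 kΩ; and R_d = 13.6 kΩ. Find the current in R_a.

ΣG = 1/2.71 + 1/30.5 + 1/1.47 + 1/13.6 = 1.156.
R_a takes the fraction G_k/ΣG = 0.3690/1.156 = 0.3193, so I = 7.86 × 0.3193 = 2.510 mA.

I ≈ 2.51 mA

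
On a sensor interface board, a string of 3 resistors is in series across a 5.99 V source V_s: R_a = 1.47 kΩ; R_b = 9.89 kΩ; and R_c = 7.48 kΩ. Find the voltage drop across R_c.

ΣR = 1.47 + 9.89 + 7.48 = 18.84 kΩ.
By the voltage-divider rule, V = 5.99 × 7.480/18.84 = 2.378 V.

V ≈ 2.38 V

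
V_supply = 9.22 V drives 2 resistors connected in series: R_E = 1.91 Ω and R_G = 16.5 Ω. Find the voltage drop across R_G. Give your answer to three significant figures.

ΣR = 1.91 + 16.5 = 18.41 Ω.
Voltage divider: V = V_supply · (16.50 / 18.41) = 9.22 × 0.8963 = 8.263 V.

V ≈ 8.26 V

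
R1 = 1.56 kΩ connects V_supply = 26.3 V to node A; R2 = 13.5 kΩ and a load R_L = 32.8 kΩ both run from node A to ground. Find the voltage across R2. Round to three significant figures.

V_out ≈ 22.6 V

R2 ‖ R_L = (13.5 × 32.8)/(13.5 + 32.8) = 9.564 kΩ.
Voltage divider with the loaded lower leg: V_out = 26.3 × 9.564/(1.56 + 9.564) = 26.3 × 0.8598 = 22.61 V.
(Unloaded it would be 23.6 V; the load pulls it down.)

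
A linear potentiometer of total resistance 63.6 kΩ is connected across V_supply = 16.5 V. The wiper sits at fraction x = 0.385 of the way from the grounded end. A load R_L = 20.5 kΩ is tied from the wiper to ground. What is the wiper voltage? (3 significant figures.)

V_out ≈ 3.66 V

Split the track: R_lower = x·R_p = 24.49 kΩ, R_upper = (1−x)·R_p = 39.11 kΩ.
Lower segment in parallel with the load: 24.49 ‖ 20.5 = 11.16 kΩ.
Then V_out = V_supply · 11.16/(39.11 + 11.16) = 3.662 V.
(Unloaded: V_out = x·V_supply = 6.35 V.)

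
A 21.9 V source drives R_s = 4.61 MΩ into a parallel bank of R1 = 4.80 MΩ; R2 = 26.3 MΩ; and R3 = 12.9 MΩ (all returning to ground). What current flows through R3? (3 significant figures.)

I ≈ 0.681 µA

Combine the parallel branches: R_p = (1/4.80 + 1/26.3 + 1/12.9)⁻¹ = 3.088 MΩ.
Node voltage V_A = V_CC · R_p/(R_s + R_p) = 21.9 × 0.4011 = 8.784 V.
I(R3) = V_A / R3 = 8.784/12.9 = 0.6810 µA.
(Check via current divider: I_total = 2.845 µA; share G_k/ΣG = 0.2393 → same result.)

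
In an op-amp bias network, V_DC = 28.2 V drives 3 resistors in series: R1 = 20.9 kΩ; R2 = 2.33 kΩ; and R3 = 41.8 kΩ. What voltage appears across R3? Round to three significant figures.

V ≈ 18.1 V

Series total: ΣR = 20.9 + 2.33 + 41.8 = 65.03 kΩ.
Voltage divider: V = V_DC · (41.80 / 65.03) = 28.2 × 0.6428 = 18.13 V.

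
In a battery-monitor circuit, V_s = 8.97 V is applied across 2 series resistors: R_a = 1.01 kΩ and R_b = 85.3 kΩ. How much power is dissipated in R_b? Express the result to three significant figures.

The common current is I = 8.97/86.31 = 0.1039 mA.
P(R_b) = I²·R_b = (0.1039)² × 85.3 = 0.9213 mW.

P ≈ 0.921 mW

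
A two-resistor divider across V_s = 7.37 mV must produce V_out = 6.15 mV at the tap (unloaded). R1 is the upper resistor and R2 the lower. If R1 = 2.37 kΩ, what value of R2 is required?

The divider ratio is R2/(R1+R2) = 6.15/7.37 = 0.8345.
Rearranging, R2 = R1·k/(1−k) = 2.37 × 5.041 = 11.95 kΩ.

R2 ≈ 11.9 kΩ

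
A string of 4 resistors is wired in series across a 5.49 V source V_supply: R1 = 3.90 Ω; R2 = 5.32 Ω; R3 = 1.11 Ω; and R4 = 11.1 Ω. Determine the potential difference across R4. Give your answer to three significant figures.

V ≈ 2.84 V

Series total: ΣR = 3.90 + 5.32 + 1.11 + 11.1 = 21.43 Ω.
Voltage divider: V = V_supply · (11.10 / 21.43) = 5.49 × 0.5180 = 2.844 V.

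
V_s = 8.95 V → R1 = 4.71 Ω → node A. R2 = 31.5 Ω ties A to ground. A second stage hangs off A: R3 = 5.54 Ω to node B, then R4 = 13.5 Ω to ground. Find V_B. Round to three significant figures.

V_B ≈ 4.54 V

Node A sees R2 in parallel with the series input of stage 2, R3 + R4 = 19.04 Ω.
R2 ‖ (R3+R4) = 11.87 Ω.
V_A = 8.95 × 11.87/(4.71 + 11.87) = 6.407 V.
V_B = V_A × 0.7090 = 4.543 V.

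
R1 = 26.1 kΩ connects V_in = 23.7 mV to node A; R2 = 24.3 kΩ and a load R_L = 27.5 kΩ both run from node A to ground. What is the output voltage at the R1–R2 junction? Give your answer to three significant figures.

V_out ≈ 7.84 mV

First combine the lower leg with the load: R2 ‖ R_L = 12.90 kΩ.
Then V_out = V_in · R2'/(R1 + R2') = 23.7 × 12.90/39.00 = 7.839 mV.
(Unloaded it would be 11.4 mV; the load pulls it down.)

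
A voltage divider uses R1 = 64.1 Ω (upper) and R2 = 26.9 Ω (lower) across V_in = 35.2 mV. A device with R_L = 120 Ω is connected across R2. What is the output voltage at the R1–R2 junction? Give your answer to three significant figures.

V_out ≈ 8.99 mV

R2 ‖ R_L = (26.9 × 120)/(26.9 + 120) = 21.97 Ω.
Voltage divider with the loaded lower leg: V_out = 35.2 × 21.97/(64.1 + 21.97) = 35.2 × 0.2553 = 8.986 mV.
(Unloaded it would be 10.4 mV; the load pulls it down.)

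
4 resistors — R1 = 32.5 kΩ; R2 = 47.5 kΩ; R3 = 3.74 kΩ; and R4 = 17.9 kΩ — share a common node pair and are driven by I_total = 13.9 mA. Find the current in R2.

I ≈ 0.780 mA

Conductances: ΣG = 1/32.5 + 1/47.5 + 1/3.74 + 1/17.9 = 0.3751 (1/kΩ).
Current divider: I(R2) = I_total · G_k/ΣG = 13.9 × (0.02105/0.3751) = 13.9 × 0.05613 = 0.7802 mA.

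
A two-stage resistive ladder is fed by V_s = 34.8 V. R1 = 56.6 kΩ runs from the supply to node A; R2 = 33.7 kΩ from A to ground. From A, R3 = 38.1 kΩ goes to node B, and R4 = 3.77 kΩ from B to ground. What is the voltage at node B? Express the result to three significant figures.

V_B ≈ 0.777 V

Looking into the second stage from A: R3 + R4 = 41.87 kΩ appears in parallel with R2.
Effective lower resistance at A: R2 ‖ 41.87 = 18.67 kΩ.
First divider: V_A = V_s · 18.67/(56.6 + 18.67) = 8.632 V.
Stage 2 is unloaded, so V_B = V_A · R4/(R3+R4) = 8.632 × 3.77/41.87 = 0.7773 V.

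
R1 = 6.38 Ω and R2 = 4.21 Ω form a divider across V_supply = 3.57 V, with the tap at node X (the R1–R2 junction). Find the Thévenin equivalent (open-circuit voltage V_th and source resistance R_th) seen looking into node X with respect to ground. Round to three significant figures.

V_th is the unloaded tap voltage: V_supply · R2/(R1+R2) = 3.57 × 0.3975 = 1.419 V.
Zeroing V_supply shorts the top of R1 to ground, so R_th = R1 ‖ R2 = 2.536 Ω.

V_th ≈ 1.42 V, R_th ≈ 2.54 Ω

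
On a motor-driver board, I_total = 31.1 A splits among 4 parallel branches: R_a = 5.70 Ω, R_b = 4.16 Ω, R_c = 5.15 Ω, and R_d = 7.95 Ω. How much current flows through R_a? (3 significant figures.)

I ≈ 7.42 A

Total conductance ΣG = 1/5.70 + 1/4.16 + 1/5.15 + 1/7.95 = 0.7358 (units of 1/Ω).
By the current-divider rule, I = I_total · G_k/ΣG = 31.1 × 0.2384 = 7.415 A.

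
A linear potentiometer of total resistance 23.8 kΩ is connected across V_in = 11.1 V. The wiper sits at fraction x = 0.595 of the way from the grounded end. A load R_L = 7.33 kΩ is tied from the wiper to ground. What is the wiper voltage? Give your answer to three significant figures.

V_out ≈ 3.71 V

The pot divides into 9.639 kΩ above the wiper and 14.16 kΩ below.
(x·R_p) ‖ R_L = 4.830 kΩ.
Loaded-divider output: V_out = 11.1 × 0.3338 = 3.705 V.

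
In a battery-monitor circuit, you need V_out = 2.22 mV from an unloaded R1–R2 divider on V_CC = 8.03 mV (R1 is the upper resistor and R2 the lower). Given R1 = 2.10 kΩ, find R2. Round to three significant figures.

R2 ≈ 0.802 kΩ

Required fraction k = V_out/V_CC = 0.2765.
R2 = R1 · 0.2765/(1 − 0.2765) = 0.8024 kΩ.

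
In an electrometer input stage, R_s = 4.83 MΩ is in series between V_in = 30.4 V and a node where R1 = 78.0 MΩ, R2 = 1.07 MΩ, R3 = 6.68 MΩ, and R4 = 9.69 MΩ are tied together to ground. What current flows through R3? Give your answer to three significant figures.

I ≈ 0.670 µA

Parallel bank: R_p = 1/(1/78.0 + 1/1.07 + 1/6.68 + 1/9.69) = 0.8331 MΩ.
V_A = 30.4 × 0.8331/5.663 = 4.472 V.
I(R3) = V_A / R3 = 4.472/6.68 = 0.6695 µA.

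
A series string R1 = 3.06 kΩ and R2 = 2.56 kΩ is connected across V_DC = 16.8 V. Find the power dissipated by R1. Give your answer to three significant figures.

ΣR = 5.620 kΩ → I = 16.8/5.620 = 2.989 mA.
P = I²R = 8.936 × 3.06 = 27.34 mW.

P ≈ 27.3 mW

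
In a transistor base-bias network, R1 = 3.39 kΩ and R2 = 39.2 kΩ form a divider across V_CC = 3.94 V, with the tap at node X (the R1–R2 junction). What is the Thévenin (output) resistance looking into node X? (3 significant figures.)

R_th ≈ 3.12 kΩ

Zeroing V_CC shorts the top of R1 to ground, so R_th = R1 ‖ R2 = 3.120 kΩ.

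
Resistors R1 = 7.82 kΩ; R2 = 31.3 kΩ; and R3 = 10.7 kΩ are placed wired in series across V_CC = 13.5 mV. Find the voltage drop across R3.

V ≈ 2.90 mV

Series total: ΣR = 7.82 + 31.3 + 10.7 = 49.82 kΩ.
V = V_CC · R/ΣR = 13.5 × 0.2148 = 2.899 mV.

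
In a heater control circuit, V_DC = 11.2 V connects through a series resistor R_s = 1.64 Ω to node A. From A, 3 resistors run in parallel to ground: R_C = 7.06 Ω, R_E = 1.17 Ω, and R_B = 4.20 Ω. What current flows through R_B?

I ≈ 0.882 A

Combine the parallel branches: R_p = (1/7.06 + 1/1.17 + 1/4.20)⁻¹ = 0.8101 Ω.
V_A = 11.2 × 0.8101/2.450 = 3.703 V.
I(R_B) = V_A / R_B = 3.703/4.20 = 0.8817 A.
(Check via current divider: I_total = 4.571 A; share G_k/ΣG = 0.1929 → same result.)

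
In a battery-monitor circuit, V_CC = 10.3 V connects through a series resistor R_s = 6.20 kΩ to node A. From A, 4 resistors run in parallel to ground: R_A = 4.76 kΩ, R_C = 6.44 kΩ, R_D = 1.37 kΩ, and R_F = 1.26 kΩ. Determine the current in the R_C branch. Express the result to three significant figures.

Equivalent of the parallel group: R_p = 0.5294 kΩ.
Node voltage V_A = V_CC · R_p/(R_s + R_p) = 10.3 × 0.07867 = 0.8103 V.
Branch current I = V_A/R_C = 0.8103/6.44 = 0.1258 mA.
(Check via current divider: I_total = 1.531 mA; share G_k/ΣG = 0.08220 → same result.)

I ≈ 0.126 mA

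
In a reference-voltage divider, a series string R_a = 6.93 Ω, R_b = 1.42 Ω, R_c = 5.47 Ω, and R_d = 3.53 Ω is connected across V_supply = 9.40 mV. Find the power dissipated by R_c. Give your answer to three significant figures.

ΣR = 17.35 Ω → I = 9.40/17.35 = 0.5418 mA.
V(R_c) = I·R = 2.964 mV; P = V·I = 2.964 × 0.5418 = 1.606 µW.

P ≈ 1.61 µW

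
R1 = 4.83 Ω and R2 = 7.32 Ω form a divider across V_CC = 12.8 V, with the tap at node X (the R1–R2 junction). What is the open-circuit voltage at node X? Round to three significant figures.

V_th ≈ 7.71 V

Open-circuit (no load on X): V_th = V_CC · R2/(R1 + R2) = 12.8 × 7.32/(4.830 + 7.32) = 7.712 V.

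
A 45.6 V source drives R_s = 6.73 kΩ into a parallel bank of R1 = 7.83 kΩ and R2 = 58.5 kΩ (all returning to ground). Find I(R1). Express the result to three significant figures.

Equivalent of the parallel group: R_p = 6.906 kΩ.
V_A = 45.6 × 6.906/13.64 = 23.09 V.
I(R1) = V_A / R1 = 23.09/7.83 = 2.949 mA.

I ≈ 2.95 mA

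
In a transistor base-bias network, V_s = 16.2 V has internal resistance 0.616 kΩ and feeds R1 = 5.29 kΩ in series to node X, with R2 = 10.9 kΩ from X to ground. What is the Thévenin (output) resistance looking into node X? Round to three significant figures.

R_th ≈ 3.83 kΩ

R1' = 0.616 + 5.29 = 5.906 kΩ (source resistance + R1).
Looking into X with the source shorted: R_th = R1'·R2/(R1'+R2) = 5.906 × 10.9/16.81 = 3.831 kΩ.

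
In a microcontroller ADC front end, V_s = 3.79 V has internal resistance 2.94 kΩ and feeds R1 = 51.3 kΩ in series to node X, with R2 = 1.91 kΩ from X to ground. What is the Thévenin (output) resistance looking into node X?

R1' = 2.94 + 51.3 = 54.24 kΩ (source resistance + R1).
Looking into X with the source shorted: R_th = R1'·R2/(R1'+R2) = 54.24 × 1.91/56.15 = 1.845 kΩ.

R_th ≈ 1.85 kΩ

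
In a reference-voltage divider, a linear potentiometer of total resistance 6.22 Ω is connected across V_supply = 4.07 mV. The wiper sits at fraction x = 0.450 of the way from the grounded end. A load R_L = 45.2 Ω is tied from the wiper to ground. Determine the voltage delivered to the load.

The pot divides into 3.421 Ω above the wiper and 2.799 Ω below.
(x·R_p) ‖ R_L = 2.636 Ω.
V_out = 4.07 × 2.636/(3.421 + 2.636) = 1.771 mV.
(Unloaded: V_out = x·V_supply = 1.83 mV.)

V_out ≈ 1.77 mV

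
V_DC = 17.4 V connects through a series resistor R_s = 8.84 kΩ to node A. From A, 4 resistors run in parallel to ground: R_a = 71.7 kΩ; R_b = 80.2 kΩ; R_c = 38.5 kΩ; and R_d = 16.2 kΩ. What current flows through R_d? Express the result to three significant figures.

Equivalent of the parallel group: R_p = 8.763 kΩ.
V_A by voltage divider: V_A = 17.4 × 8.763/(8.84 + 8.763) = 8.662 V.
Branch current I = V_A/R_d = 8.662/16.2 = 0.5347 mA.

I ≈ 0.535 mA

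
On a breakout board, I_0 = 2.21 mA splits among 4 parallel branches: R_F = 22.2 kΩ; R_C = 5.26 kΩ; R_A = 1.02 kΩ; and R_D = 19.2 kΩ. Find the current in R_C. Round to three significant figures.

I ≈ 0.331 mA

ΣG = 1/22.2 + 1/5.26 + 1/1.02 + 1/19.2 = 1.268.
By the current-divider rule, I = I_0 · G_k/ΣG = 2.21 × 0.1500 = 0.3314 mA.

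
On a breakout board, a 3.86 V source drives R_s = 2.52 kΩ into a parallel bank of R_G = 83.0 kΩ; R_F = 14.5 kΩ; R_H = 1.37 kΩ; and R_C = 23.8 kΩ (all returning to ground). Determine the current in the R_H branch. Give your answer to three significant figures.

Combine the parallel branches: R_p = (1/83.0 + 1/14.5 + 1/1.37 + 1/23.8)⁻¹ = 1.172 kΩ.
V_A by voltage divider: V_A = 3.86 × 1.172/(2.52 + 1.172) = 1.226 V.
I(R_H) = V_A / R_H = 1.226/1.37 = 0.8946 mA.

I ≈ 0.895 mA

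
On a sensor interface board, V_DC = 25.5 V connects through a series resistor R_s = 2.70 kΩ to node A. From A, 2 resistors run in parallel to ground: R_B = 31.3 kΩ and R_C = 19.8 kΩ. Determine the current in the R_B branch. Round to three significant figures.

Combine the parallel branches: R_p = (1/31.3 + 1/19.8)⁻¹ = 12.13 kΩ.
V_A by voltage divider: V_A = 25.5 × 12.13/(2.70 + 12.13) = 20.86 V.
I(R_B) = V_A / R_B = 20.86/31.3 = 0.6663 mA.
(Check via current divider: I_total = 1.720 mA; share G_k/ΣG = 0.3875 → same result.)

I ≈ 0.666 mA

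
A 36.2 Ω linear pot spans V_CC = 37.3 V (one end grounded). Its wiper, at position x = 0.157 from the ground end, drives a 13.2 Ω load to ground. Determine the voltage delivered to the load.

Split the track: R_lower = x·R_p = 5.683 Ω, R_upper = (1−x)·R_p = 30.52 Ω.
Lower segment in parallel with the load: 5.683 ‖ 13.2 = 3.973 Ω.
Then V_out = V_CC · 3.973/(30.52 + 3.973) = 4.297 V.

V_out ≈ 4.30 V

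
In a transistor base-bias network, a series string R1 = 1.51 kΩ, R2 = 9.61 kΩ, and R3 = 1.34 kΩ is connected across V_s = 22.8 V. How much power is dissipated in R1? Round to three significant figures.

P ≈ 5.06 mW

Series current I = V_s/ΣR = 22.8/12.46 = 1.830 mA.
P = I²R = 3.348 × 1.51 = 5.056 mW.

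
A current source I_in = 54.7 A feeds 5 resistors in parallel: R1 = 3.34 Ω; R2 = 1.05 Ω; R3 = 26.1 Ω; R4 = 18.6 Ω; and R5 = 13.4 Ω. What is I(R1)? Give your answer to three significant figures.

Total conductance ΣG = 1/3.34 + 1/1.05 + 1/26.1 + 1/18.6 + 1/13.4 = 1.418 (units of 1/Ω).
R1 takes the fraction G_k/ΣG = 0.2994/1.418 = 0.2111, so I = 54.7 × 0.2111 = 11.55 A.

I ≈ 11.5 A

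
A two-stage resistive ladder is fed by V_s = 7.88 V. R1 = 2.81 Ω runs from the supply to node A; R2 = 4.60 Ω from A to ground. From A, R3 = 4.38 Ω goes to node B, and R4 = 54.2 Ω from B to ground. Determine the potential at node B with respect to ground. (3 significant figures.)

V_B ≈ 4.40 V

Looking into the second stage from A: R3 + R4 = 58.58 Ω appears in parallel with R2.
Effective lower resistance at A: R2 ‖ 58.58 = 4.265 Ω.
So V_A = 7.88 × 0.6028 = 4.750 V.
V_B = V_A × 0.9252 = 4.395 V.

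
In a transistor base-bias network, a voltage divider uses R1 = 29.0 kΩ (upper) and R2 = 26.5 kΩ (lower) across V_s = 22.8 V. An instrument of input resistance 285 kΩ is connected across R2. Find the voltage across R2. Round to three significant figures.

First combine the lower leg with the load: R2 ‖ R_L = 24.25 kΩ.
Now apply the divider: V_out = 22.8 × 0.4554 = 10.38 V.

V_out ≈ 10.4 V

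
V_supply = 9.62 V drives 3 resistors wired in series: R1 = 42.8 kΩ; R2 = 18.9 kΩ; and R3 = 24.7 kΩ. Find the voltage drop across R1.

V ≈ 4.77 V

Series total: ΣR = 42.8 + 18.9 + 24.7 = 86.40 kΩ.
V = V_supply · R/ΣR = 9.62 × 0.4954 = 4.765 V.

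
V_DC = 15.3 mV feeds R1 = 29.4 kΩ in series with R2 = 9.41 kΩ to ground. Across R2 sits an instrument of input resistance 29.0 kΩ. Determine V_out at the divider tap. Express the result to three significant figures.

First combine the lower leg with the load: R2 ‖ R_L = 7.105 kΩ.
Voltage divider with the loaded lower leg: V_out = 15.3 × 7.105/(29.4 + 7.105) = 15.3 × 0.1946 = 2.978 mV.

V_out ≈ 2.98 mV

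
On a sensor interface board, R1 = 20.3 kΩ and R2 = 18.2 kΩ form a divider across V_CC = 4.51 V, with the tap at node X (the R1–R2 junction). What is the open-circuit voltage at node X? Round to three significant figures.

V_th ≈ 2.13 V

V_th is the unloaded tap voltage: V_CC · R2/(R1+R2) = 4.51 × 0.4727 = 2.132 V.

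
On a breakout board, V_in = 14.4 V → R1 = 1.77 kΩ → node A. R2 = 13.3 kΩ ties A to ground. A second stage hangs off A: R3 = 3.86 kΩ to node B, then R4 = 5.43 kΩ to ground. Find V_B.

The second stage (R3 + R4 = 9.290 kΩ) loads node A in parallel with R2.
Effective lower resistance at A: R2 ‖ 9.290 = 5.470 kΩ.
So V_A = 14.4 × 0.7555 = 10.88 V.
Then the unloaded second divider: V_B = V_A × R4/(R3+R4) = 10.88 × 0.5845 = 6.359 V.

V_B ≈ 6.36 V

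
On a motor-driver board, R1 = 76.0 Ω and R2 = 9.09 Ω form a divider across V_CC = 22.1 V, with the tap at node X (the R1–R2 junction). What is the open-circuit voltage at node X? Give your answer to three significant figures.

With X open, the divider is unloaded: V_th = 22.1 × 9.09/85.09 = 2.361 V.

V_th ≈ 2.36 V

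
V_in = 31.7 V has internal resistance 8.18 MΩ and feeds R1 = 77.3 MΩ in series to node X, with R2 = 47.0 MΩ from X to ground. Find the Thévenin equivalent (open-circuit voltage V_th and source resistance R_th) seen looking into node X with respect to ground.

V_th ≈ 11.2 V, R_th ≈ 30.3 MΩ

R1' = 8.18 + 77.3 = 85.48 MΩ (source resistance + R1).
With X open, the divider is unloaded: V_th = 31.7 × 47.0/132.5 = 11.25 V.
Looking into X with the source shorted: R_th = R1'·R2/(R1'+R2) = 85.48 × 47.0/132.5 = 30.33 MΩ.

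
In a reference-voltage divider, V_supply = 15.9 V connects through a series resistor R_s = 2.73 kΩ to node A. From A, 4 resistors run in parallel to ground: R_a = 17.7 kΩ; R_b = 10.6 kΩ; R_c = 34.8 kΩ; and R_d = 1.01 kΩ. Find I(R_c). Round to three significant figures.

I ≈ 0.109 mA

Parallel bank: R_p = 1/(1/17.7 + 1/10.6 + 1/34.8 + 1/1.01) = 0.8549 kΩ.
V_A = 15.9 × 0.8549/3.585 = 3.792 V.
I(R_c) = V_A / R_c = 3.792/34.8 = 0.1090 mA.
(Check via current divider: I_total = 4.435 mA; share G_k/ΣG = 0.02457 → same result.)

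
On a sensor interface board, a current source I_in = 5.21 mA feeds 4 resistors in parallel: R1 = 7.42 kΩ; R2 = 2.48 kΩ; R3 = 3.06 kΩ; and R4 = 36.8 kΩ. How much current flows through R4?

Conductances: ΣG = 1/7.42 + 1/2.48 + 1/3.06 + 1/36.8 = 0.8920 (1/kΩ).
Current divider: I(R4) = I_in · G_k/ΣG = 5.21 × (0.02717/0.8920) = 5.21 × 0.03047 = 0.1587 mA.

I ≈ 0.159 mA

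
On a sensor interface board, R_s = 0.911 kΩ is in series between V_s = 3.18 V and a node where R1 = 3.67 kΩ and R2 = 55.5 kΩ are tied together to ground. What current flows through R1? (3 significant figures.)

Combine the parallel branches: R_p = (1/3.67 + 1/55.5)⁻¹ = 3.442 kΩ.
Node voltage V_A = V_s · R_p/(R_s + R_p) = 3.18 × 0.7907 = 2.515 V.
I(R1) = V_A / R1 = 2.515/3.67 = 0.6852 mA.

I ≈ 0.685 mA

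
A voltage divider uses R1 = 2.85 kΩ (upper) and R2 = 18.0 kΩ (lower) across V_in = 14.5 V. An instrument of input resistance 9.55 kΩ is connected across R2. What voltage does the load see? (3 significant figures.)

V_out ≈ 9.95 V

R2 ‖ R_L = (18.0 × 9.55)/(18.0 + 9.55) = 6.240 kΩ.
Then V_out = V_in · R2'/(R1 + R2') = 14.5 × 6.240/9.090 = 9.954 V.
(Unloaded it would be 12.5 V; the load pulls it down.)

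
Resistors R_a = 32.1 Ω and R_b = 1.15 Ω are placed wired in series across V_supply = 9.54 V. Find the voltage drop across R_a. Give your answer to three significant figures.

V ≈ 9.21 V

Series total: ΣR = 32.1 + 1.15 = 33.25 Ω.
V = V_supply · R/ΣR = 9.54 × 0.9654 = 9.210 V.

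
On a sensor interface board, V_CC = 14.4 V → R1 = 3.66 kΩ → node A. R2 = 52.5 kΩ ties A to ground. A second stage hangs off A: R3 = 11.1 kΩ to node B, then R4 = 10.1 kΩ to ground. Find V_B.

V_B ≈ 5.52 V

Looking into the second stage from A: R3 + R4 = 21.20 kΩ appears in parallel with R2.
R2 ‖ (R3+R4) = 15.10 kΩ.
V_A = 14.4 × 15.10/(3.66 + 15.10) = 11.59 V.
Stage 2 is unloaded, so V_B = V_A · R4/(R3+R4) = 11.59 × 10.1/21.20 = 5.522 V.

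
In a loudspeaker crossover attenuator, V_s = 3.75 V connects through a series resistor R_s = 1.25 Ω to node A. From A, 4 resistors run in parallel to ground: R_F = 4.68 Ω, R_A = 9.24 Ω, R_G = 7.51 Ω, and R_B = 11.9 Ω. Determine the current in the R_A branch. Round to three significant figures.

Parallel bank: R_p = 1/(1/4.68 + 1/9.24 + 1/7.51 + 1/11.9) = 1.855 Ω.
V_A = 3.75 × 1.855/3.105 = 2.240 V.
I(R_A) = V_A / R_A = 2.240/9.24 = 0.2425 A.
(Check via current divider: I_total = 1.208 A; share G_k/ΣG = 0.2008 → same result.)

I ≈ 0.242 A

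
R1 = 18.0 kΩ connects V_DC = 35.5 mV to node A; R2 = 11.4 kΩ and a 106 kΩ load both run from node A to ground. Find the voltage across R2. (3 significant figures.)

The load sits in parallel with R2, giving an effective lower resistance R2' = R2·R_L/(R2+R_L) = 10.29 kΩ.
Now apply the divider: V_out = 35.5 × 0.3638 = 12.91 mV.

V_out ≈ 12.9 mV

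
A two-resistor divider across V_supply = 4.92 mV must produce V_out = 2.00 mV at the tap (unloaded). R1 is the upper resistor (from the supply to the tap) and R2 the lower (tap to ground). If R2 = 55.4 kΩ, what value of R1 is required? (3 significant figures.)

R1 ≈ 80.9 kΩ

Required fraction k = V_out/V_supply = 0.4065.
So R1 = R2 · (V_supply/V_out − 1) = 55.4 × (4.92/2.00 − 1) = 55.4 × 1.460 = 80.88 kΩ.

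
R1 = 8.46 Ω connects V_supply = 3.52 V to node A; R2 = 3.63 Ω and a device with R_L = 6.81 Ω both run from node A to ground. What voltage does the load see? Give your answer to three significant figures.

R2 ‖ R_L = (3.63 × 6.81)/(3.63 + 6.81) = 2.368 Ω.
Then V_out = V_supply · R2'/(R1 + R2') = 3.52 × 2.368/10.83 = 0.7698 V.
(Unloaded it would be 1.06 V; the load pulls it down.)

V_out ≈ 0.770 V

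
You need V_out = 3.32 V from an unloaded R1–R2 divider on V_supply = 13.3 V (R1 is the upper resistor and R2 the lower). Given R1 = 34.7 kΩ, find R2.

Required fraction k = V_out/V_supply = 0.2496.
So R2 = R1 · V_out/(V_supply − V_out) = 34.7 × 3.32/(13.3 − 3.32) = 34.7 × 0.3327 = 11.54 kΩ.

R2 ≈ 11.5 kΩ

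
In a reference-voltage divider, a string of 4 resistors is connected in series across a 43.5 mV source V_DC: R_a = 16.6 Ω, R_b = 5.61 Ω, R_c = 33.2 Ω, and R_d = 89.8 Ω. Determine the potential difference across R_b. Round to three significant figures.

V ≈ 1.68 mV

ΣR = 16.6 + 5.61 + 33.2 + 89.8 = 145.2 Ω.
Voltage divider: V = V_DC · (5.610 / 145.2) = 43.5 × 0.03863 = 1.681 mV.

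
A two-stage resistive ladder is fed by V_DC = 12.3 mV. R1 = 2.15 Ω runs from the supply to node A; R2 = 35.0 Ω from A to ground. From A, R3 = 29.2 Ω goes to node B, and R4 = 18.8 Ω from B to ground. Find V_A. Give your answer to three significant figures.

V_A ≈ 11.1 mV

The second stage (R3 + R4 = 48.00 Ω) loads node A in parallel with R2.
Effective lower resistance at A: R2 ‖ 48.00 = 20.24 Ω.
So V_A = 12.3 × 0.9040 = 11.12 mV.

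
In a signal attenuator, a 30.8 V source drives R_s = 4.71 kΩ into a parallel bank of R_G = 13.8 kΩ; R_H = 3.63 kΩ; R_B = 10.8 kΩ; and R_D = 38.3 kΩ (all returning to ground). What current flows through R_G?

I ≈ 0.698 mA

Combine the parallel branches: R_p = (1/13.8 + 1/3.63 + 1/10.8 + 1/38.3)⁻¹ = 2.143 kΩ.
V_A = 30.8 × 2.143/6.853 = 9.631 V.
Branch current I = V_A/R_G = 9.631/13.8 = 0.6979 mA.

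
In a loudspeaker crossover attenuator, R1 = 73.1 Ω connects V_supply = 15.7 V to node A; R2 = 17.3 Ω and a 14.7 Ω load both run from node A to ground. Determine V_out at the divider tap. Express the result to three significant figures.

V_out ≈ 1.54 V

The load sits in parallel with R2, giving an effective lower resistance R2' = R2·R_L/(R2+R_L) = 7.947 Ω.
Now apply the divider: V_out = 15.7 × 0.09806 = 1.539 V.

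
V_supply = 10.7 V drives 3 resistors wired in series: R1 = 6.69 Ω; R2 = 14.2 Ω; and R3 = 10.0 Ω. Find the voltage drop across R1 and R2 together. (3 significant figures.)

Total series resistance ΣR = 6.69 + 14.2 + 10.0 = 30.89 Ω.
R_{R1..R2} = 6.69 + 14.2 = 20.89 Ω.
Voltage divider: V = V_supply · (20.89 / 30.89) = 10.7 × 0.6763 = 7.236 V.

V ≈ 7.24 V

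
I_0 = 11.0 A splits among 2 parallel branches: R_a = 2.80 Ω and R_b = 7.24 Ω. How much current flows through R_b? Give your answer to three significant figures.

Two-branch current divider: I_k = I_0 · R_other/(R_1 + R_2).
So I = 11.0 × 2.80/10.04 = 3.068 A.

I ≈ 3.07 A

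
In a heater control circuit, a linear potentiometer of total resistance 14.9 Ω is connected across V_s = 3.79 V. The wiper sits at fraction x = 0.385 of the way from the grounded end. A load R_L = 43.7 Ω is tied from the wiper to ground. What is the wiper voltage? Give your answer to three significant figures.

The pot divides into 9.164 Ω above the wiper and 5.737 Ω below.
(x·R_p) ‖ R_L = 5.071 Ω.
Then V_out = V_s · 5.071/(9.164 + 5.071) = 1.350 V.

V_out ≈ 1.35 V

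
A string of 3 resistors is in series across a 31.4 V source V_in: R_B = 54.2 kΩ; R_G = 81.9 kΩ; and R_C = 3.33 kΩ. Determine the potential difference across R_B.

ΣR = 54.2 + 81.9 + 3.33 = 139.4 kΩ.
V = V_in · R/ΣR = 31.4 × 0.3887 = 12.21 V.

V ≈ 12.2 V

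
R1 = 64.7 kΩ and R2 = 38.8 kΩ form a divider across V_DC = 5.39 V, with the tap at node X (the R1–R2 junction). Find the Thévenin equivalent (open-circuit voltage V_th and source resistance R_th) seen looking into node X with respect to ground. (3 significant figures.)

V_th ≈ 2.02 V, R_th ≈ 24.3 kΩ

Open-circuit (no load on X): V_th = V_DC · R2/(R1 + R2) = 5.39 × 38.8/(64.70 + 38.8) = 2.021 V.
With V_DC suppressed (replaced by a short), R_th = R1 ‖ R2 = (64.70 × 38.8)/(64.70 + 38.8) = 24.25 kΩ.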